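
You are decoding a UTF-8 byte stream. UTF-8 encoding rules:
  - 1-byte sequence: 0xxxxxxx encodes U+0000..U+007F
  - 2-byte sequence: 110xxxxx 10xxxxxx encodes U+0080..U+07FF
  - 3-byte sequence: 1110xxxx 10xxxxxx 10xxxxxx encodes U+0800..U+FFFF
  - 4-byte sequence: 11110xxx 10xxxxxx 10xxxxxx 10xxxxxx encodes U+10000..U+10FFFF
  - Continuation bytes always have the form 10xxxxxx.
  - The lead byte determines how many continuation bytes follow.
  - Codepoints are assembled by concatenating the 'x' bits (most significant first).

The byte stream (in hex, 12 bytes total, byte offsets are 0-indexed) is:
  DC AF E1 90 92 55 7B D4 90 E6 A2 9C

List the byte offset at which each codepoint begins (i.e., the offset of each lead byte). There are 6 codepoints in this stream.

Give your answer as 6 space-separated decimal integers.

Answer: 0 2 5 6 7 9

Derivation:
Byte[0]=DC: 2-byte lead, need 1 cont bytes. acc=0x1C
Byte[1]=AF: continuation. acc=(acc<<6)|0x2F=0x72F
Completed: cp=U+072F (starts at byte 0)
Byte[2]=E1: 3-byte lead, need 2 cont bytes. acc=0x1
Byte[3]=90: continuation. acc=(acc<<6)|0x10=0x50
Byte[4]=92: continuation. acc=(acc<<6)|0x12=0x1412
Completed: cp=U+1412 (starts at byte 2)
Byte[5]=55: 1-byte ASCII. cp=U+0055
Byte[6]=7B: 1-byte ASCII. cp=U+007B
Byte[7]=D4: 2-byte lead, need 1 cont bytes. acc=0x14
Byte[8]=90: continuation. acc=(acc<<6)|0x10=0x510
Completed: cp=U+0510 (starts at byte 7)
Byte[9]=E6: 3-byte lead, need 2 cont bytes. acc=0x6
Byte[10]=A2: continuation. acc=(acc<<6)|0x22=0x1A2
Byte[11]=9C: continuation. acc=(acc<<6)|0x1C=0x689C
Completed: cp=U+689C (starts at byte 9)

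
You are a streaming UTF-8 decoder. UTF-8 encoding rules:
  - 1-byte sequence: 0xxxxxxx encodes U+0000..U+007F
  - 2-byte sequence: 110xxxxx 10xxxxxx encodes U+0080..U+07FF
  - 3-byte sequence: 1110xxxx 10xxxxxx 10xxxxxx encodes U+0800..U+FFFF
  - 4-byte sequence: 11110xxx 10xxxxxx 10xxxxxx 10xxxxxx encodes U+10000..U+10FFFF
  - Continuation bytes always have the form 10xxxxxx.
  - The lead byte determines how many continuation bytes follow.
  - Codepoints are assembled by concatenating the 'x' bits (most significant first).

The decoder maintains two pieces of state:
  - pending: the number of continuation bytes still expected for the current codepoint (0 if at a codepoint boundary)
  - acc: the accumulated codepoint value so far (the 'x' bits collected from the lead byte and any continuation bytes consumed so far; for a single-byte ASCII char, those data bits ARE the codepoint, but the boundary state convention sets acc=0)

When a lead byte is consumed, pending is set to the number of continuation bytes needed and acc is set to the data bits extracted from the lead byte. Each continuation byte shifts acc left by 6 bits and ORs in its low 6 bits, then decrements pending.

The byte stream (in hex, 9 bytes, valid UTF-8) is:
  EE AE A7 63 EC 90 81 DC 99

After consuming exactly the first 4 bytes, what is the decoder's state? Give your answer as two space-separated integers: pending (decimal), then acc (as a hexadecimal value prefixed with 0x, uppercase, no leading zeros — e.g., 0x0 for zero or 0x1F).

Byte[0]=EE: 3-byte lead. pending=2, acc=0xE
Byte[1]=AE: continuation. acc=(acc<<6)|0x2E=0x3AE, pending=1
Byte[2]=A7: continuation. acc=(acc<<6)|0x27=0xEBA7, pending=0
Byte[3]=63: 1-byte. pending=0, acc=0x0

Answer: 0 0x0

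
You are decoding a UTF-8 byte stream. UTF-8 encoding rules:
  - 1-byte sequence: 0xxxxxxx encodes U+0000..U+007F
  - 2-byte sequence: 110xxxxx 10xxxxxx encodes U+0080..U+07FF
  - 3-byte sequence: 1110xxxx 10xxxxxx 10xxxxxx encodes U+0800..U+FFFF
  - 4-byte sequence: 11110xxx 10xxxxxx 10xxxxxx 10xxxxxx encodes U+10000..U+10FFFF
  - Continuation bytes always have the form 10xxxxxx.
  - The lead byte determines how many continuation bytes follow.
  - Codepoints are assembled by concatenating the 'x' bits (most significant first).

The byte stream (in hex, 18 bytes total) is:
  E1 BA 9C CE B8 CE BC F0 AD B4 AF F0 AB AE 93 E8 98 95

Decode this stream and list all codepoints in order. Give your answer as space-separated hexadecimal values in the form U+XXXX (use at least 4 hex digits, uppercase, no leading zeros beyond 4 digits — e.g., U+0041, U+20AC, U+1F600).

Byte[0]=E1: 3-byte lead, need 2 cont bytes. acc=0x1
Byte[1]=BA: continuation. acc=(acc<<6)|0x3A=0x7A
Byte[2]=9C: continuation. acc=(acc<<6)|0x1C=0x1E9C
Completed: cp=U+1E9C (starts at byte 0)
Byte[3]=CE: 2-byte lead, need 1 cont bytes. acc=0xE
Byte[4]=B8: continuation. acc=(acc<<6)|0x38=0x3B8
Completed: cp=U+03B8 (starts at byte 3)
Byte[5]=CE: 2-byte lead, need 1 cont bytes. acc=0xE
Byte[6]=BC: continuation. acc=(acc<<6)|0x3C=0x3BC
Completed: cp=U+03BC (starts at byte 5)
Byte[7]=F0: 4-byte lead, need 3 cont bytes. acc=0x0
Byte[8]=AD: continuation. acc=(acc<<6)|0x2D=0x2D
Byte[9]=B4: continuation. acc=(acc<<6)|0x34=0xB74
Byte[10]=AF: continuation. acc=(acc<<6)|0x2F=0x2DD2F
Completed: cp=U+2DD2F (starts at byte 7)
Byte[11]=F0: 4-byte lead, need 3 cont bytes. acc=0x0
Byte[12]=AB: continuation. acc=(acc<<6)|0x2B=0x2B
Byte[13]=AE: continuation. acc=(acc<<6)|0x2E=0xAEE
Byte[14]=93: continuation. acc=(acc<<6)|0x13=0x2BB93
Completed: cp=U+2BB93 (starts at byte 11)
Byte[15]=E8: 3-byte lead, need 2 cont bytes. acc=0x8
Byte[16]=98: continuation. acc=(acc<<6)|0x18=0x218
Byte[17]=95: continuation. acc=(acc<<6)|0x15=0x8615
Completed: cp=U+8615 (starts at byte 15)

Answer: U+1E9C U+03B8 U+03BC U+2DD2F U+2BB93 U+8615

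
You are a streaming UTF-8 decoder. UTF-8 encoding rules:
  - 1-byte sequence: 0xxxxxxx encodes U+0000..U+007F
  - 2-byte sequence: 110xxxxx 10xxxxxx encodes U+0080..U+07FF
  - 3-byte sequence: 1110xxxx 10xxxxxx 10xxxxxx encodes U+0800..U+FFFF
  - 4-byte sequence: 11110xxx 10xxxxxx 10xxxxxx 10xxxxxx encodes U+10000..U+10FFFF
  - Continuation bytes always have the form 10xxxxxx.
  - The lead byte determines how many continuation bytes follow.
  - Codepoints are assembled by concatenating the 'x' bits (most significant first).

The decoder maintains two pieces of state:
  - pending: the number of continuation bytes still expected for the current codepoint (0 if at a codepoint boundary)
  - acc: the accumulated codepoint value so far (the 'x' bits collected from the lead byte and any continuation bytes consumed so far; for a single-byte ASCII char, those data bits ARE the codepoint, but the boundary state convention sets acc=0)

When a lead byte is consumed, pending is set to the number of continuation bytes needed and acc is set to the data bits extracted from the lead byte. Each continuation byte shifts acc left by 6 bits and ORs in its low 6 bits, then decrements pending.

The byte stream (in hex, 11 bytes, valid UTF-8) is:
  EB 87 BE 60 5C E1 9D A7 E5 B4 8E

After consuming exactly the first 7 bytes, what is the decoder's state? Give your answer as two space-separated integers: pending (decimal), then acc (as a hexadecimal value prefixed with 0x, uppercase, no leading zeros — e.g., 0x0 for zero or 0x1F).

Answer: 1 0x5D

Derivation:
Byte[0]=EB: 3-byte lead. pending=2, acc=0xB
Byte[1]=87: continuation. acc=(acc<<6)|0x07=0x2C7, pending=1
Byte[2]=BE: continuation. acc=(acc<<6)|0x3E=0xB1FE, pending=0
Byte[3]=60: 1-byte. pending=0, acc=0x0
Byte[4]=5C: 1-byte. pending=0, acc=0x0
Byte[5]=E1: 3-byte lead. pending=2, acc=0x1
Byte[6]=9D: continuation. acc=(acc<<6)|0x1D=0x5D, pending=1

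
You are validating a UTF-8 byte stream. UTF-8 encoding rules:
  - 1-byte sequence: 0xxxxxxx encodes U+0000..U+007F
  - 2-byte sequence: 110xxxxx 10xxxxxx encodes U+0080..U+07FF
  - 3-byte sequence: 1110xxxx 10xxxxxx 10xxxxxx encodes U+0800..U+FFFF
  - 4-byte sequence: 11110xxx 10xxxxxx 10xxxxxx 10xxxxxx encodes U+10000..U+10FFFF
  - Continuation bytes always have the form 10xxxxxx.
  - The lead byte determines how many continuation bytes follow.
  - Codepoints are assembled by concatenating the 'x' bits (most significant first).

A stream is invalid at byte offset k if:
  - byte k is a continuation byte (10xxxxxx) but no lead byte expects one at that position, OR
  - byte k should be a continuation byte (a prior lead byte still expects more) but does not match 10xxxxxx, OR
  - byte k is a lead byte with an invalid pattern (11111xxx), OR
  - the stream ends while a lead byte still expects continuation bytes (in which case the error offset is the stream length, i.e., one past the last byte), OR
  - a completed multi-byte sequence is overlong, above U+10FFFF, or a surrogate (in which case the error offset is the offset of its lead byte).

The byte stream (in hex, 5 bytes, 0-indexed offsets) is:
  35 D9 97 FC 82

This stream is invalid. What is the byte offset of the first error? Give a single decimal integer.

Byte[0]=35: 1-byte ASCII. cp=U+0035
Byte[1]=D9: 2-byte lead, need 1 cont bytes. acc=0x19
Byte[2]=97: continuation. acc=(acc<<6)|0x17=0x657
Completed: cp=U+0657 (starts at byte 1)
Byte[3]=FC: INVALID lead byte (not 0xxx/110x/1110/11110)

Answer: 3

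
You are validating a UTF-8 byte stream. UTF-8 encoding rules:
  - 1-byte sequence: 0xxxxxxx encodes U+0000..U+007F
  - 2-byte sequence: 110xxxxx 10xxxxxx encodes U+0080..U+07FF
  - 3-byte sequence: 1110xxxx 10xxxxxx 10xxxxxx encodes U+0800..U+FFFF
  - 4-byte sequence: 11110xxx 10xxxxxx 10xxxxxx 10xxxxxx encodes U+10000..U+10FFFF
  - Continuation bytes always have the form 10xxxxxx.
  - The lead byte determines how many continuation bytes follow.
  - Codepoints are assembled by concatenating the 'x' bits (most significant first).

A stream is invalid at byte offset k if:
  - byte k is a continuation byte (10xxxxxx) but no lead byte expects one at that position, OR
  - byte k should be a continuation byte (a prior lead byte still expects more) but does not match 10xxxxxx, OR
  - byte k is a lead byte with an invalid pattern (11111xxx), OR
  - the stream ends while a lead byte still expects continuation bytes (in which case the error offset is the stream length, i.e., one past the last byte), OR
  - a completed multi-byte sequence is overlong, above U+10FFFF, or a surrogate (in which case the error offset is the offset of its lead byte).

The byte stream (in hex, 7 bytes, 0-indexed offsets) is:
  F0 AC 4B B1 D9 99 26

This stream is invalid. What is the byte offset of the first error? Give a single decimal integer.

Byte[0]=F0: 4-byte lead, need 3 cont bytes. acc=0x0
Byte[1]=AC: continuation. acc=(acc<<6)|0x2C=0x2C
Byte[2]=4B: expected 10xxxxxx continuation. INVALID

Answer: 2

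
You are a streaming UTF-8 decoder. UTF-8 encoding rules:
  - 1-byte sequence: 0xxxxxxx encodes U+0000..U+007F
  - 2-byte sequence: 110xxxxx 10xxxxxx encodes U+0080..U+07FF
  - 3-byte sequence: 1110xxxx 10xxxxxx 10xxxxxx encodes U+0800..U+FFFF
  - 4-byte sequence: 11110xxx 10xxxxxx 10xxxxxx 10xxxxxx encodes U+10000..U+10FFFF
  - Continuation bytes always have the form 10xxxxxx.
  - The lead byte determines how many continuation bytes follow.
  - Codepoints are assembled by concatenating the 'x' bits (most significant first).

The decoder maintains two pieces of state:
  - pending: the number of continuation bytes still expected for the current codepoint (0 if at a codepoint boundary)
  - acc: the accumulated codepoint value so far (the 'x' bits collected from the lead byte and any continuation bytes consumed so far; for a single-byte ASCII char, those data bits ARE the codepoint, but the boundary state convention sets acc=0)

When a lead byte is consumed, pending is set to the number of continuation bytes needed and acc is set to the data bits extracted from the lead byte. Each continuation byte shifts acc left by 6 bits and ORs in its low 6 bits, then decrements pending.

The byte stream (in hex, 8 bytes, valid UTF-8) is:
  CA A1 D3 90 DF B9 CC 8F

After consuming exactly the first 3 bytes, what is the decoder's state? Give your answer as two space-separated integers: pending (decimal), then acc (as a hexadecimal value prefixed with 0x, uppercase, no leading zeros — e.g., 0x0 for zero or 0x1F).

Byte[0]=CA: 2-byte lead. pending=1, acc=0xA
Byte[1]=A1: continuation. acc=(acc<<6)|0x21=0x2A1, pending=0
Byte[2]=D3: 2-byte lead. pending=1, acc=0x13

Answer: 1 0x13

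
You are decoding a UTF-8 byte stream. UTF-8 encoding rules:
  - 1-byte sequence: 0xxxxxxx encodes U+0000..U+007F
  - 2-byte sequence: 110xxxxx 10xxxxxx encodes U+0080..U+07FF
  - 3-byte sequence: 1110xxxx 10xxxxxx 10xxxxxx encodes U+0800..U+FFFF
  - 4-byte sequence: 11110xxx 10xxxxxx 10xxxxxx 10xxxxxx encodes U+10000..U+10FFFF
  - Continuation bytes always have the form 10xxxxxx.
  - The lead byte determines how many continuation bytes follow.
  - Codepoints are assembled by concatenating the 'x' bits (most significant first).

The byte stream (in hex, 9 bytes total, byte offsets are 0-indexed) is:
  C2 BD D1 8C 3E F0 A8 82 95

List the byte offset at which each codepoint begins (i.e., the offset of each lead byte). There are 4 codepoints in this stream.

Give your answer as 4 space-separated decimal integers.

Answer: 0 2 4 5

Derivation:
Byte[0]=C2: 2-byte lead, need 1 cont bytes. acc=0x2
Byte[1]=BD: continuation. acc=(acc<<6)|0x3D=0xBD
Completed: cp=U+00BD (starts at byte 0)
Byte[2]=D1: 2-byte lead, need 1 cont bytes. acc=0x11
Byte[3]=8C: continuation. acc=(acc<<6)|0x0C=0x44C
Completed: cp=U+044C (starts at byte 2)
Byte[4]=3E: 1-byte ASCII. cp=U+003E
Byte[5]=F0: 4-byte lead, need 3 cont bytes. acc=0x0
Byte[6]=A8: continuation. acc=(acc<<6)|0x28=0x28
Byte[7]=82: continuation. acc=(acc<<6)|0x02=0xA02
Byte[8]=95: continuation. acc=(acc<<6)|0x15=0x28095
Completed: cp=U+28095 (starts at byte 5)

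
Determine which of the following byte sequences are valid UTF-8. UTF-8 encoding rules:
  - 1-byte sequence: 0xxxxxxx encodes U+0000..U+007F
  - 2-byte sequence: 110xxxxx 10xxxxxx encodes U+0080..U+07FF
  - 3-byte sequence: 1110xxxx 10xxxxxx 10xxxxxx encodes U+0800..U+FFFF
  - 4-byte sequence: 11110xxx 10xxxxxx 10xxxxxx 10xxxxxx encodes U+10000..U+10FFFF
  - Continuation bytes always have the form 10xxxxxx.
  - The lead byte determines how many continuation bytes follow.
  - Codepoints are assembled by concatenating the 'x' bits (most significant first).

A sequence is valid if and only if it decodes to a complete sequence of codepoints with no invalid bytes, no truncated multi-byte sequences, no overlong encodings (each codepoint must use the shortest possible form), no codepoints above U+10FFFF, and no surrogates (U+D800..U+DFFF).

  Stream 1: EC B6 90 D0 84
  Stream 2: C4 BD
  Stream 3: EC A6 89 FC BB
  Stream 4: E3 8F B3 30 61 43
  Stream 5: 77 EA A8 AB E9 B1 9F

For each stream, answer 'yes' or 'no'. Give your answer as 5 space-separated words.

Stream 1: decodes cleanly. VALID
Stream 2: decodes cleanly. VALID
Stream 3: error at byte offset 3. INVALID
Stream 4: decodes cleanly. VALID
Stream 5: decodes cleanly. VALID

Answer: yes yes no yes yes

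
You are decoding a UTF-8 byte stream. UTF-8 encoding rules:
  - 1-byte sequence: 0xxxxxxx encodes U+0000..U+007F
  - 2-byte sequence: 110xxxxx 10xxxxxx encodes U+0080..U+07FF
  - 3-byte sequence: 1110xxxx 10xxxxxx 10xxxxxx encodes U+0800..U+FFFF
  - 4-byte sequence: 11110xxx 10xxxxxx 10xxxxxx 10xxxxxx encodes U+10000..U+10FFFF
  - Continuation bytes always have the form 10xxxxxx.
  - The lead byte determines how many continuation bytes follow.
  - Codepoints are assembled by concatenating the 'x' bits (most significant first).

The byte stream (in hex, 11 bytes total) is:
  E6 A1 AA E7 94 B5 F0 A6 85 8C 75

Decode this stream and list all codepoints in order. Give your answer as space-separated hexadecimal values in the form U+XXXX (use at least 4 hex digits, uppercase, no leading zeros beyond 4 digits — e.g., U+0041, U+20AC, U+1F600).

Answer: U+686A U+7535 U+2614C U+0075

Derivation:
Byte[0]=E6: 3-byte lead, need 2 cont bytes. acc=0x6
Byte[1]=A1: continuation. acc=(acc<<6)|0x21=0x1A1
Byte[2]=AA: continuation. acc=(acc<<6)|0x2A=0x686A
Completed: cp=U+686A (starts at byte 0)
Byte[3]=E7: 3-byte lead, need 2 cont bytes. acc=0x7
Byte[4]=94: continuation. acc=(acc<<6)|0x14=0x1D4
Byte[5]=B5: continuation. acc=(acc<<6)|0x35=0x7535
Completed: cp=U+7535 (starts at byte 3)
Byte[6]=F0: 4-byte lead, need 3 cont bytes. acc=0x0
Byte[7]=A6: continuation. acc=(acc<<6)|0x26=0x26
Byte[8]=85: continuation. acc=(acc<<6)|0x05=0x985
Byte[9]=8C: continuation. acc=(acc<<6)|0x0C=0x2614C
Completed: cp=U+2614C (starts at byte 6)
Byte[10]=75: 1-byte ASCII. cp=U+0075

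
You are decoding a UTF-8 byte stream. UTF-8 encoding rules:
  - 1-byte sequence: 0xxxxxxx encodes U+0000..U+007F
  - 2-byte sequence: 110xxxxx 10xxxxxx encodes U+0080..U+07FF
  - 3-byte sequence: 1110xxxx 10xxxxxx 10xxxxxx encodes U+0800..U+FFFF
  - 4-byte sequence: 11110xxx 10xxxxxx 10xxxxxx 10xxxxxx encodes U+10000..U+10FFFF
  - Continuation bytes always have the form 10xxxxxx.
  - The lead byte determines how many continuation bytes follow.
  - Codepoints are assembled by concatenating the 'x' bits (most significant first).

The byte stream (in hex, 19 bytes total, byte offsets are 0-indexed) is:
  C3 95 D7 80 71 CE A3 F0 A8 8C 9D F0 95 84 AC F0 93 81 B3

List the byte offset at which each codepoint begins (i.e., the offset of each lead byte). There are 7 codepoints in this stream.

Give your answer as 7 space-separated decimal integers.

Byte[0]=C3: 2-byte lead, need 1 cont bytes. acc=0x3
Byte[1]=95: continuation. acc=(acc<<6)|0x15=0xD5
Completed: cp=U+00D5 (starts at byte 0)
Byte[2]=D7: 2-byte lead, need 1 cont bytes. acc=0x17
Byte[3]=80: continuation. acc=(acc<<6)|0x00=0x5C0
Completed: cp=U+05C0 (starts at byte 2)
Byte[4]=71: 1-byte ASCII. cp=U+0071
Byte[5]=CE: 2-byte lead, need 1 cont bytes. acc=0xE
Byte[6]=A3: continuation. acc=(acc<<6)|0x23=0x3A3
Completed: cp=U+03A3 (starts at byte 5)
Byte[7]=F0: 4-byte lead, need 3 cont bytes. acc=0x0
Byte[8]=A8: continuation. acc=(acc<<6)|0x28=0x28
Byte[9]=8C: continuation. acc=(acc<<6)|0x0C=0xA0C
Byte[10]=9D: continuation. acc=(acc<<6)|0x1D=0x2831D
Completed: cp=U+2831D (starts at byte 7)
Byte[11]=F0: 4-byte lead, need 3 cont bytes. acc=0x0
Byte[12]=95: continuation. acc=(acc<<6)|0x15=0x15
Byte[13]=84: continuation. acc=(acc<<6)|0x04=0x544
Byte[14]=AC: continuation. acc=(acc<<6)|0x2C=0x1512C
Completed: cp=U+1512C (starts at byte 11)
Byte[15]=F0: 4-byte lead, need 3 cont bytes. acc=0x0
Byte[16]=93: continuation. acc=(acc<<6)|0x13=0x13
Byte[17]=81: continuation. acc=(acc<<6)|0x01=0x4C1
Byte[18]=B3: continuation. acc=(acc<<6)|0x33=0x13073
Completed: cp=U+13073 (starts at byte 15)

Answer: 0 2 4 5 7 11 15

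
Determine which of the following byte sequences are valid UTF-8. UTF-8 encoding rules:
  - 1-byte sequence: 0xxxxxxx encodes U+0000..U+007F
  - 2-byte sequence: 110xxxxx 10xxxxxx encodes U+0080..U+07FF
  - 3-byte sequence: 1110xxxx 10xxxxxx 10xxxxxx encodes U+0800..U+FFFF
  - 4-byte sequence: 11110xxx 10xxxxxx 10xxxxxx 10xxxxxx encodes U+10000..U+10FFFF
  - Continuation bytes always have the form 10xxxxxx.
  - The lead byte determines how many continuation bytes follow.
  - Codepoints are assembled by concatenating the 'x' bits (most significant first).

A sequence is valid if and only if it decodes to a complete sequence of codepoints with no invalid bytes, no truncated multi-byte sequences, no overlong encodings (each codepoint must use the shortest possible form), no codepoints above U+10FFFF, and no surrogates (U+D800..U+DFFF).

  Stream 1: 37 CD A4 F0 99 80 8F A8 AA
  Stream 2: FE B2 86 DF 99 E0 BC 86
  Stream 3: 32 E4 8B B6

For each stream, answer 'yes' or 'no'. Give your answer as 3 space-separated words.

Stream 1: error at byte offset 7. INVALID
Stream 2: error at byte offset 0. INVALID
Stream 3: decodes cleanly. VALID

Answer: no no yes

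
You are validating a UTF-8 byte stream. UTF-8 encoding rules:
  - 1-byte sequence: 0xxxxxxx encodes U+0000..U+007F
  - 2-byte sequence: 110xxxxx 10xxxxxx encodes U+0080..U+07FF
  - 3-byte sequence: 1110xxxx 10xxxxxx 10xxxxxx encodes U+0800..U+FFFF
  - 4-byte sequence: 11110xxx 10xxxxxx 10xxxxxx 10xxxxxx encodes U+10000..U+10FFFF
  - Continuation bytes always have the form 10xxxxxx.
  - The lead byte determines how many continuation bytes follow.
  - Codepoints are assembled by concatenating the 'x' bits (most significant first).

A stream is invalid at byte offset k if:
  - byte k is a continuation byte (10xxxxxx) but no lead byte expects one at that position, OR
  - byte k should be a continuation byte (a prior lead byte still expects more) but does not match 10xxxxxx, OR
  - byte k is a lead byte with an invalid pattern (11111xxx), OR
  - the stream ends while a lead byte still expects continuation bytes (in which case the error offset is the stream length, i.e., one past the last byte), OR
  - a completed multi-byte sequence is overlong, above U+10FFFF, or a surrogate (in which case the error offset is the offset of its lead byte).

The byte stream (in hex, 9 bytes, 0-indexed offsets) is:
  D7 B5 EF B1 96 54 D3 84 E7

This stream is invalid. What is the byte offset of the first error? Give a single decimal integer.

Answer: 9

Derivation:
Byte[0]=D7: 2-byte lead, need 1 cont bytes. acc=0x17
Byte[1]=B5: continuation. acc=(acc<<6)|0x35=0x5F5
Completed: cp=U+05F5 (starts at byte 0)
Byte[2]=EF: 3-byte lead, need 2 cont bytes. acc=0xF
Byte[3]=B1: continuation. acc=(acc<<6)|0x31=0x3F1
Byte[4]=96: continuation. acc=(acc<<6)|0x16=0xFC56
Completed: cp=U+FC56 (starts at byte 2)
Byte[5]=54: 1-byte ASCII. cp=U+0054
Byte[6]=D3: 2-byte lead, need 1 cont bytes. acc=0x13
Byte[7]=84: continuation. acc=(acc<<6)|0x04=0x4C4
Completed: cp=U+04C4 (starts at byte 6)
Byte[8]=E7: 3-byte lead, need 2 cont bytes. acc=0x7
Byte[9]: stream ended, expected continuation. INVALID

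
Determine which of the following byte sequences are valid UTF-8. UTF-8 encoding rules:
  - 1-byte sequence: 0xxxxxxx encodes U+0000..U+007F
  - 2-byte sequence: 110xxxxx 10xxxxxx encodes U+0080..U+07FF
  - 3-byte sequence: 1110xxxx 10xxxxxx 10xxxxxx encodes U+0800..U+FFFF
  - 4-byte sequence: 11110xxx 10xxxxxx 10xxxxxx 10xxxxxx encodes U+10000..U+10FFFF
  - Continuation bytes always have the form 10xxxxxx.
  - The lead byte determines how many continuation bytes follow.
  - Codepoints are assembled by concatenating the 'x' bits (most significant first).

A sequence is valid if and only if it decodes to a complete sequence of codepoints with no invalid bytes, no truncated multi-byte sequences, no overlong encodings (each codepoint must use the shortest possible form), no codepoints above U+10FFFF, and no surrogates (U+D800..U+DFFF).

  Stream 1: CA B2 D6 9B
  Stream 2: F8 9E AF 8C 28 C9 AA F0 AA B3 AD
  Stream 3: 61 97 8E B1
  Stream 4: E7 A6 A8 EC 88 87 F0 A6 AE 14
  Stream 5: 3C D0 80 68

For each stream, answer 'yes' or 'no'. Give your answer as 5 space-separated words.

Stream 1: decodes cleanly. VALID
Stream 2: error at byte offset 0. INVALID
Stream 3: error at byte offset 1. INVALID
Stream 4: error at byte offset 9. INVALID
Stream 5: decodes cleanly. VALID

Answer: yes no no no yes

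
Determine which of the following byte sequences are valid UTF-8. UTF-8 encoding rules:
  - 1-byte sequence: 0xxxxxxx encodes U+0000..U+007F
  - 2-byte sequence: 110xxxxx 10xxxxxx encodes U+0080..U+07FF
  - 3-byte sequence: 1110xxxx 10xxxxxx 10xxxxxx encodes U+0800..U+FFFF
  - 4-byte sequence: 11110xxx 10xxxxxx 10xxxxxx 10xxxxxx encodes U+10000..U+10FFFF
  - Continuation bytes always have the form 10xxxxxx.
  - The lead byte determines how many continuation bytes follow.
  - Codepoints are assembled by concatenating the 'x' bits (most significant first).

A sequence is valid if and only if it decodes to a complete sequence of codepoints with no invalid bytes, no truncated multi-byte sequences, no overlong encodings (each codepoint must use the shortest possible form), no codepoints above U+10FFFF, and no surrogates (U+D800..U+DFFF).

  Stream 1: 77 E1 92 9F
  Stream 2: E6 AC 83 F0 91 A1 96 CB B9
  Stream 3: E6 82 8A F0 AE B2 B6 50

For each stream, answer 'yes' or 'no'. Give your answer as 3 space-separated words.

Stream 1: decodes cleanly. VALID
Stream 2: decodes cleanly. VALID
Stream 3: decodes cleanly. VALID

Answer: yes yes yes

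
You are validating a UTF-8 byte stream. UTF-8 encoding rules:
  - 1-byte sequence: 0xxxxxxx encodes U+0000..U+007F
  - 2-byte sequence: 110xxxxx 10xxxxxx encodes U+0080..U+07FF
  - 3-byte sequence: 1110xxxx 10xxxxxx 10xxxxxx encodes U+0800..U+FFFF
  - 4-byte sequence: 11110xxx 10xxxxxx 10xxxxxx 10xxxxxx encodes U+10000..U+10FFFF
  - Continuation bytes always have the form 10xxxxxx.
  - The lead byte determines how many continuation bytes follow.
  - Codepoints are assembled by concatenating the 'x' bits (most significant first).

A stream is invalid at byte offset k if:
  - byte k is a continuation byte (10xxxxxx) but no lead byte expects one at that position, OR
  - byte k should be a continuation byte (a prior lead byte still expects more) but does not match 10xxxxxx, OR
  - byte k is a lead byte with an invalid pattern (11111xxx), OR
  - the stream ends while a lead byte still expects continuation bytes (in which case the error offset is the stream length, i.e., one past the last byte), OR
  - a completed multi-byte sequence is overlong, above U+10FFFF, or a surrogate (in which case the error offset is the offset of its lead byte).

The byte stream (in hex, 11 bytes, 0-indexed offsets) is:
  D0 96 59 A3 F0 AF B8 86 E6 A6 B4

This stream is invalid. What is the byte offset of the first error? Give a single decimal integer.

Byte[0]=D0: 2-byte lead, need 1 cont bytes. acc=0x10
Byte[1]=96: continuation. acc=(acc<<6)|0x16=0x416
Completed: cp=U+0416 (starts at byte 0)
Byte[2]=59: 1-byte ASCII. cp=U+0059
Byte[3]=A3: INVALID lead byte (not 0xxx/110x/1110/11110)

Answer: 3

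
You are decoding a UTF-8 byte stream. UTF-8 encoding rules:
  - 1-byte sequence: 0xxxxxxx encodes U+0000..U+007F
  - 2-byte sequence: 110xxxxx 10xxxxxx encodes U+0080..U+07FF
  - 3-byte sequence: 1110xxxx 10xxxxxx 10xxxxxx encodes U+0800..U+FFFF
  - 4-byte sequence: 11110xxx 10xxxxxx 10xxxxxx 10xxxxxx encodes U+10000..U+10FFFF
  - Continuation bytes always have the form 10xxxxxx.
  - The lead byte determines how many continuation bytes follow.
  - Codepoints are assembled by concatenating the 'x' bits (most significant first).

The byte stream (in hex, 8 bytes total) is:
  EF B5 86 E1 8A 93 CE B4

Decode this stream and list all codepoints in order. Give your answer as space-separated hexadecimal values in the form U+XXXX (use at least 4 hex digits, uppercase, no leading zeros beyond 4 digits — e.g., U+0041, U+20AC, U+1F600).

Answer: U+FD46 U+1293 U+03B4

Derivation:
Byte[0]=EF: 3-byte lead, need 2 cont bytes. acc=0xF
Byte[1]=B5: continuation. acc=(acc<<6)|0x35=0x3F5
Byte[2]=86: continuation. acc=(acc<<6)|0x06=0xFD46
Completed: cp=U+FD46 (starts at byte 0)
Byte[3]=E1: 3-byte lead, need 2 cont bytes. acc=0x1
Byte[4]=8A: continuation. acc=(acc<<6)|0x0A=0x4A
Byte[5]=93: continuation. acc=(acc<<6)|0x13=0x1293
Completed: cp=U+1293 (starts at byte 3)
Byte[6]=CE: 2-byte lead, need 1 cont bytes. acc=0xE
Byte[7]=B4: continuation. acc=(acc<<6)|0x34=0x3B4
Completed: cp=U+03B4 (starts at byte 6)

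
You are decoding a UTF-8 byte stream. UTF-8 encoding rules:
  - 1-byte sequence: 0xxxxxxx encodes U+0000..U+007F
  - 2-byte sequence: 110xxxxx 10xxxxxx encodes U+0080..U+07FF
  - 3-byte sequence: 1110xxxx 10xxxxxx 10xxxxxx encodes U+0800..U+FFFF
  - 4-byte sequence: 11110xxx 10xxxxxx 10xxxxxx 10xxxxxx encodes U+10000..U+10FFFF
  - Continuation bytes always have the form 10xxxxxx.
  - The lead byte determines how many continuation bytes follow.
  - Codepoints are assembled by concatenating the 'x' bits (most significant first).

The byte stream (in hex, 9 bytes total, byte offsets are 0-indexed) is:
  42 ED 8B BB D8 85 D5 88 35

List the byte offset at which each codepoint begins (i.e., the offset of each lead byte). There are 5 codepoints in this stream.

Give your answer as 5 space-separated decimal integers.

Byte[0]=42: 1-byte ASCII. cp=U+0042
Byte[1]=ED: 3-byte lead, need 2 cont bytes. acc=0xD
Byte[2]=8B: continuation. acc=(acc<<6)|0x0B=0x34B
Byte[3]=BB: continuation. acc=(acc<<6)|0x3B=0xD2FB
Completed: cp=U+D2FB (starts at byte 1)
Byte[4]=D8: 2-byte lead, need 1 cont bytes. acc=0x18
Byte[5]=85: continuation. acc=(acc<<6)|0x05=0x605
Completed: cp=U+0605 (starts at byte 4)
Byte[6]=D5: 2-byte lead, need 1 cont bytes. acc=0x15
Byte[7]=88: continuation. acc=(acc<<6)|0x08=0x548
Completed: cp=U+0548 (starts at byte 6)
Byte[8]=35: 1-byte ASCII. cp=U+0035

Answer: 0 1 4 6 8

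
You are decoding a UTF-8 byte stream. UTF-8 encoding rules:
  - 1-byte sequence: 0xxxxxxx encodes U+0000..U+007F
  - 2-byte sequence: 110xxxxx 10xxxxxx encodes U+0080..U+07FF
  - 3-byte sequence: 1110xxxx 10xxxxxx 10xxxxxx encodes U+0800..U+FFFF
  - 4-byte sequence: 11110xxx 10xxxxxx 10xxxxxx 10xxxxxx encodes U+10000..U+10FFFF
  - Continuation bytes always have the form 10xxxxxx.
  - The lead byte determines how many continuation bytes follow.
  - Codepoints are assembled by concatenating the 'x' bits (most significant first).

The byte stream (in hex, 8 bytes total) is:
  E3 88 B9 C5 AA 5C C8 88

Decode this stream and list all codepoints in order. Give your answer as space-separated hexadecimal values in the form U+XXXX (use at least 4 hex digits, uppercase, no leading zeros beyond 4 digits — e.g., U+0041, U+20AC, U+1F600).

Byte[0]=E3: 3-byte lead, need 2 cont bytes. acc=0x3
Byte[1]=88: continuation. acc=(acc<<6)|0x08=0xC8
Byte[2]=B9: continuation. acc=(acc<<6)|0x39=0x3239
Completed: cp=U+3239 (starts at byte 0)
Byte[3]=C5: 2-byte lead, need 1 cont bytes. acc=0x5
Byte[4]=AA: continuation. acc=(acc<<6)|0x2A=0x16A
Completed: cp=U+016A (starts at byte 3)
Byte[5]=5C: 1-byte ASCII. cp=U+005C
Byte[6]=C8: 2-byte lead, need 1 cont bytes. acc=0x8
Byte[7]=88: continuation. acc=(acc<<6)|0x08=0x208
Completed: cp=U+0208 (starts at byte 6)

Answer: U+3239 U+016A U+005C U+0208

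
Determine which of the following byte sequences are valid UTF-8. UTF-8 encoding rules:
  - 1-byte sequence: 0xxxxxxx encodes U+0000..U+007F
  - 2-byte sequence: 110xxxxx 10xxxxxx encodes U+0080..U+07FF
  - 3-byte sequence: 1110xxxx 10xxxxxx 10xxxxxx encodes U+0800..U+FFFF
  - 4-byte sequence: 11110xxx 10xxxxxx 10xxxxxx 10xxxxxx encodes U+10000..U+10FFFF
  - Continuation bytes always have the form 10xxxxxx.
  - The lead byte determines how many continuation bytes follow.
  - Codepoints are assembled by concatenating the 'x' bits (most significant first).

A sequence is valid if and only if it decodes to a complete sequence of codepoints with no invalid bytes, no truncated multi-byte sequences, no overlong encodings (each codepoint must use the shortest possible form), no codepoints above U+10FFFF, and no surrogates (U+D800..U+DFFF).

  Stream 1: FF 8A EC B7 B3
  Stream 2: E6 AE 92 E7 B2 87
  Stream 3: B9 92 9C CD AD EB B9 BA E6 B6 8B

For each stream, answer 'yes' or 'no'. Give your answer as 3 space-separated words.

Stream 1: error at byte offset 0. INVALID
Stream 2: decodes cleanly. VALID
Stream 3: error at byte offset 0. INVALID

Answer: no yes no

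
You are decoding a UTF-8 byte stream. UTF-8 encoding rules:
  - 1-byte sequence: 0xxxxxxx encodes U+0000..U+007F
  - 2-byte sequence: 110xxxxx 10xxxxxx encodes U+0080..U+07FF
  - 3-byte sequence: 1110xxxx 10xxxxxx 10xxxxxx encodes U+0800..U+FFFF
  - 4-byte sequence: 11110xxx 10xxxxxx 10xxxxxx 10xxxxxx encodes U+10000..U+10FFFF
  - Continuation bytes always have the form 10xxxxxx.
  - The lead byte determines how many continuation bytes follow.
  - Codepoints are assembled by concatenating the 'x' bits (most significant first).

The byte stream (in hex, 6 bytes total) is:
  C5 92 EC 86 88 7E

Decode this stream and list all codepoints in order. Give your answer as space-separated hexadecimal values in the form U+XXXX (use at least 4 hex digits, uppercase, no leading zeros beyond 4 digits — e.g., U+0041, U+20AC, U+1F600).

Byte[0]=C5: 2-byte lead, need 1 cont bytes. acc=0x5
Byte[1]=92: continuation. acc=(acc<<6)|0x12=0x152
Completed: cp=U+0152 (starts at byte 0)
Byte[2]=EC: 3-byte lead, need 2 cont bytes. acc=0xC
Byte[3]=86: continuation. acc=(acc<<6)|0x06=0x306
Byte[4]=88: continuation. acc=(acc<<6)|0x08=0xC188
Completed: cp=U+C188 (starts at byte 2)
Byte[5]=7E: 1-byte ASCII. cp=U+007E

Answer: U+0152 U+C188 U+007E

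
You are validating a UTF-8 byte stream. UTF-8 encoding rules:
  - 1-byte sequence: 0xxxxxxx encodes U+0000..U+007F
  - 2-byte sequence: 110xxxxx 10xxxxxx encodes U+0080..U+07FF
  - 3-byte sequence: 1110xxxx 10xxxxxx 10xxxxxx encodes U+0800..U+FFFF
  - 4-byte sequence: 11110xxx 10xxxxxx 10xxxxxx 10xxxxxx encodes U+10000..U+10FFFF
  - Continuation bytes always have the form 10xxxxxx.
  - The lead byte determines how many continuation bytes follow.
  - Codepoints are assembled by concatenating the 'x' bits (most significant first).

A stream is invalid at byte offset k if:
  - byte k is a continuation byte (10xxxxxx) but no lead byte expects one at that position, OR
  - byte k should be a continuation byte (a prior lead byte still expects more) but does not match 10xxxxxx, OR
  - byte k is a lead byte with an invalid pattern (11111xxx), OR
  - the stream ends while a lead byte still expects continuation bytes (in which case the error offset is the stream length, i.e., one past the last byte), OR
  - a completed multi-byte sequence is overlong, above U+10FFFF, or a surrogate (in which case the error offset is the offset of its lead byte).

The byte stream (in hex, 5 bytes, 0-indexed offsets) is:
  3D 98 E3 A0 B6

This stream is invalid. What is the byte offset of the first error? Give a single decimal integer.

Byte[0]=3D: 1-byte ASCII. cp=U+003D
Byte[1]=98: INVALID lead byte (not 0xxx/110x/1110/11110)

Answer: 1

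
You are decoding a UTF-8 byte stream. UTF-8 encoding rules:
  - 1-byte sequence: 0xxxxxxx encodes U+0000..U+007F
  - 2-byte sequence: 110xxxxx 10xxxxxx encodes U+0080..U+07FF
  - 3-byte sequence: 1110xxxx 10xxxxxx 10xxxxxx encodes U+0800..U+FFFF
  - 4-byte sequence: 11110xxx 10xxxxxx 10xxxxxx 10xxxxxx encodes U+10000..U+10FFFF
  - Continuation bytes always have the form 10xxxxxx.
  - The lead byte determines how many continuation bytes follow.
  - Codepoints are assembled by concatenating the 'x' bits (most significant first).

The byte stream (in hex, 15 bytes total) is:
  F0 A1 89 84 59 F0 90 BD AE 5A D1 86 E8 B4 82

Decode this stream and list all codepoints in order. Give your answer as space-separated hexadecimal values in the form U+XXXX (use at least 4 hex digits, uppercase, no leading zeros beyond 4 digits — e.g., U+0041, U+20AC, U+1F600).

Answer: U+21244 U+0059 U+10F6E U+005A U+0446 U+8D02

Derivation:
Byte[0]=F0: 4-byte lead, need 3 cont bytes. acc=0x0
Byte[1]=A1: continuation. acc=(acc<<6)|0x21=0x21
Byte[2]=89: continuation. acc=(acc<<6)|0x09=0x849
Byte[3]=84: continuation. acc=(acc<<6)|0x04=0x21244
Completed: cp=U+21244 (starts at byte 0)
Byte[4]=59: 1-byte ASCII. cp=U+0059
Byte[5]=F0: 4-byte lead, need 3 cont bytes. acc=0x0
Byte[6]=90: continuation. acc=(acc<<6)|0x10=0x10
Byte[7]=BD: continuation. acc=(acc<<6)|0x3D=0x43D
Byte[8]=AE: continuation. acc=(acc<<6)|0x2E=0x10F6E
Completed: cp=U+10F6E (starts at byte 5)
Byte[9]=5A: 1-byte ASCII. cp=U+005A
Byte[10]=D1: 2-byte lead, need 1 cont bytes. acc=0x11
Byte[11]=86: continuation. acc=(acc<<6)|0x06=0x446
Completed: cp=U+0446 (starts at byte 10)
Byte[12]=E8: 3-byte lead, need 2 cont bytes. acc=0x8
Byte[13]=B4: continuation. acc=(acc<<6)|0x34=0x234
Byte[14]=82: continuation. acc=(acc<<6)|0x02=0x8D02
Completed: cp=U+8D02 (starts at byte 12)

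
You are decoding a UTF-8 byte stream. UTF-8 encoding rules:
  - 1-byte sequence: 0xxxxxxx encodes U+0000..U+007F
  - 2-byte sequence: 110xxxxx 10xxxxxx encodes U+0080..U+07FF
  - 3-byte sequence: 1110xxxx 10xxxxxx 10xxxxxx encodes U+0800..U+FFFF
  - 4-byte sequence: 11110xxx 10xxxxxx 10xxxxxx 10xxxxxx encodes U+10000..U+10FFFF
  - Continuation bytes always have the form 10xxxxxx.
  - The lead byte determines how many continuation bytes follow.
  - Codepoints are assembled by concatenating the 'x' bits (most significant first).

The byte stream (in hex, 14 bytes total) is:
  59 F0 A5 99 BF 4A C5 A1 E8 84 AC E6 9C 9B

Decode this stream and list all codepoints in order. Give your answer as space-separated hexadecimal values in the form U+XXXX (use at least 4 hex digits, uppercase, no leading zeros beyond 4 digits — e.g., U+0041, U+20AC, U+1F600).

Answer: U+0059 U+2567F U+004A U+0161 U+812C U+671B

Derivation:
Byte[0]=59: 1-byte ASCII. cp=U+0059
Byte[1]=F0: 4-byte lead, need 3 cont bytes. acc=0x0
Byte[2]=A5: continuation. acc=(acc<<6)|0x25=0x25
Byte[3]=99: continuation. acc=(acc<<6)|0x19=0x959
Byte[4]=BF: continuation. acc=(acc<<6)|0x3F=0x2567F
Completed: cp=U+2567F (starts at byte 1)
Byte[5]=4A: 1-byte ASCII. cp=U+004A
Byte[6]=C5: 2-byte lead, need 1 cont bytes. acc=0x5
Byte[7]=A1: continuation. acc=(acc<<6)|0x21=0x161
Completed: cp=U+0161 (starts at byte 6)
Byte[8]=E8: 3-byte lead, need 2 cont bytes. acc=0x8
Byte[9]=84: continuation. acc=(acc<<6)|0x04=0x204
Byte[10]=AC: continuation. acc=(acc<<6)|0x2C=0x812C
Completed: cp=U+812C (starts at byte 8)
Byte[11]=E6: 3-byte lead, need 2 cont bytes. acc=0x6
Byte[12]=9C: continuation. acc=(acc<<6)|0x1C=0x19C
Byte[13]=9B: continuation. acc=(acc<<6)|0x1B=0x671B
Completed: cp=U+671B (starts at byte 11)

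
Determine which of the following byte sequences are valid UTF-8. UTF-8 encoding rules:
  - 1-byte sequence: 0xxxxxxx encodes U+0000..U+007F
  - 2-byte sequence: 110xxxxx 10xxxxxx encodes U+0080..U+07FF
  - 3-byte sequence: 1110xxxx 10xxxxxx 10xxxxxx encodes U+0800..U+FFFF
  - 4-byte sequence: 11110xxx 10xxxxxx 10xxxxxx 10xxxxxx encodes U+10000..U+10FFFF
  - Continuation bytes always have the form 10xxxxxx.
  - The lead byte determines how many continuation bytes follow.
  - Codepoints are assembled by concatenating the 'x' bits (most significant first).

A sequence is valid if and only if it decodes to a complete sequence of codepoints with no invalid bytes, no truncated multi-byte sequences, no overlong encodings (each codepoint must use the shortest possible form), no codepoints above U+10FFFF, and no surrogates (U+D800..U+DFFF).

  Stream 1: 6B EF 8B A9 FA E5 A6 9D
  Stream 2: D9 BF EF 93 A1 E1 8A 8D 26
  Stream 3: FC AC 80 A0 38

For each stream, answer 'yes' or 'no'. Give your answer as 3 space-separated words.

Stream 1: error at byte offset 4. INVALID
Stream 2: decodes cleanly. VALID
Stream 3: error at byte offset 0. INVALID

Answer: no yes no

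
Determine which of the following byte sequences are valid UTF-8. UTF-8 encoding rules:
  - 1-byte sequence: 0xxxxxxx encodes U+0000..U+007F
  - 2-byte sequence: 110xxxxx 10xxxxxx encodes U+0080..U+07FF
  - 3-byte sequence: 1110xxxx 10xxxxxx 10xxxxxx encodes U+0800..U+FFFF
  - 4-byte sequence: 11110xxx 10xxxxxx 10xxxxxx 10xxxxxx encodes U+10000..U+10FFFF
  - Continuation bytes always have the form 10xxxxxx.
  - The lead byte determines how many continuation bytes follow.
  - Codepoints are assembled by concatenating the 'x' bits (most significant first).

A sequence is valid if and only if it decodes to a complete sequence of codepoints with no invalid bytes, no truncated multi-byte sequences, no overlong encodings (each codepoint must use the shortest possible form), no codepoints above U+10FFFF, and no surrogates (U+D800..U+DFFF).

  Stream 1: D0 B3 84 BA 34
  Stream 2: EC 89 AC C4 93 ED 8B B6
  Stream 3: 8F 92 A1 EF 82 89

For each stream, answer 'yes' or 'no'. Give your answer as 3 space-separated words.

Stream 1: error at byte offset 2. INVALID
Stream 2: decodes cleanly. VALID
Stream 3: error at byte offset 0. INVALID

Answer: no yes no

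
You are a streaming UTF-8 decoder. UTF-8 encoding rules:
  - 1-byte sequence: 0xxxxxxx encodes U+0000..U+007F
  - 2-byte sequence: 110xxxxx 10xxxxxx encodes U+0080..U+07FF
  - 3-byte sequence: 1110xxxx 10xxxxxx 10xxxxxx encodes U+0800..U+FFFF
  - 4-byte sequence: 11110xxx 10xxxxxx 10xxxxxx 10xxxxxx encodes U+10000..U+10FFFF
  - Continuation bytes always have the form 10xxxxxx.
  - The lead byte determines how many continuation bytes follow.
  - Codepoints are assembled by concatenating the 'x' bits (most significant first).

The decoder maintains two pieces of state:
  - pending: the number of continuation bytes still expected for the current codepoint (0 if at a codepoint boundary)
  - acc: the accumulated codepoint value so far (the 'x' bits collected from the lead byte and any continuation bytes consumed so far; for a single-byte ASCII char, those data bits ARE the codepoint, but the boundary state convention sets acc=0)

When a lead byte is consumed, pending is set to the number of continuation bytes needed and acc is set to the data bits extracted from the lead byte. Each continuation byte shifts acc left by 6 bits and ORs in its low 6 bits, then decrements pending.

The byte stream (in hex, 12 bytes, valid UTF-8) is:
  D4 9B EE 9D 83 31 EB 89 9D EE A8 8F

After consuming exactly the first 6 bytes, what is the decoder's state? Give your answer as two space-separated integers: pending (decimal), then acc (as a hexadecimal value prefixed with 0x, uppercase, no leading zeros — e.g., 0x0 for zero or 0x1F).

Answer: 0 0x0

Derivation:
Byte[0]=D4: 2-byte lead. pending=1, acc=0x14
Byte[1]=9B: continuation. acc=(acc<<6)|0x1B=0x51B, pending=0
Byte[2]=EE: 3-byte lead. pending=2, acc=0xE
Byte[3]=9D: continuation. acc=(acc<<6)|0x1D=0x39D, pending=1
Byte[4]=83: continuation. acc=(acc<<6)|0x03=0xE743, pending=0
Byte[5]=31: 1-byte. pending=0, acc=0x0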